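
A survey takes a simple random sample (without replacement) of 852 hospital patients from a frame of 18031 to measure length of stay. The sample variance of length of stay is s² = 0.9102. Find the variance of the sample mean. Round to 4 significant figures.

Under SRS without replacement, Var(ȳ) = (1 − f)·s²/n with f = n/N = 852/18031 = 0.04725195.
Var(ȳ) = (1 − 0.04725195)·0.9102/852 = 0.95274805·0.0010683099 = 0.0010178301.

0.001018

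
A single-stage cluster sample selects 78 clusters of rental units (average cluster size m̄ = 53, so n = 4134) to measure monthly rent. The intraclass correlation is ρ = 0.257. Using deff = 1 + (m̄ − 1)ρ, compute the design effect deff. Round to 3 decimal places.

deff = 1 + (53 − 1)·0.257 = 1 + 13.364 = 14.364.

14.364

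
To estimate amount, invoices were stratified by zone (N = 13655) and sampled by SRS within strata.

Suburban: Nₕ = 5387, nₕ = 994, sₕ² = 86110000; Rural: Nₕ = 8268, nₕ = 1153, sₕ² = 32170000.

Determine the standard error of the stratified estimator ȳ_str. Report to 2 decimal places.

Var(ȳ_str) = Σₕ Wₕ²(1 − fₕ)sₕ²/nₕ with Wₕ = Nₕ/N, N = 13655.
Suburban: Wₕ = 0.39450751; term = 0.39450751²·(1 − 0.18451828)·86110000/994 = 10994.917.
Rural: Wₕ = 0.60549249; term = 0.60549249²·(1 − 0.13945331)·32170000/1153 = 8802.6557.
Sum = 19797.573.
SE = √(19797.573) = 140.70.

140.70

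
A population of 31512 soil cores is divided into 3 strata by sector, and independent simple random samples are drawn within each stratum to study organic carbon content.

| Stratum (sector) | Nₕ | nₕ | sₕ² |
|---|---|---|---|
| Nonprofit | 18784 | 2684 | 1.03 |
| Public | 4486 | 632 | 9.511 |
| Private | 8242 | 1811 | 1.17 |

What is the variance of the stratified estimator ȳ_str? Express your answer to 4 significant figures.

4.134 × 10^-4

Var(ȳ_str) = Σₕ Wₕ²(1 − fₕ)sₕ²/nₕ with Wₕ = Nₕ/N, N = 31512.
Nonprofit: Wₕ = 0.59609038; term = 0.59609038²·(1 − 0.14288756)·1.03/2684 = 1.1687368 × 10^-4.
Public: Wₕ = 0.14235847; term = 0.14235847²·(1 − 0.14088275)·9.511/632 = 2.620162 × 10^-4.
Private: Wₕ = 0.26155116; term = 0.26155116²·(1 − 0.21972822)·1.17/1811 = 3.4484711 × 10^-5.
Sum = 4.1337459 × 10^-4.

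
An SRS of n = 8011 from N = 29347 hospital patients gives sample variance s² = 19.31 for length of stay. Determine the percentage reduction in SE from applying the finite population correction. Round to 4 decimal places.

14.7342

f = n/N = 8011/29347 = 0.27297509.
SE_no-fpc = √(s²/n) = 0.049096188; SE_fpc = √((1−f)s²/n) = 0.041862235.
Ratio = √(1−f) = 0.85265756. Reduction = 100·(1 − 0.85265756) = 14.7342%.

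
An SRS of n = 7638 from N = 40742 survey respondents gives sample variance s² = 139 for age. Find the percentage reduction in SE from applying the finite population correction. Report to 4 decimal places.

f = n/N = 7638/40742 = 0.18747239.
SE_no-fpc = √(s²/n) = 0.13490175; SE_fpc = √((1−f)s²/n) = 0.12160086.
Ratio = √(1−f) = 0.90140314. Reduction = 100·(1 − 0.90140314) = 9.8597%.

9.8597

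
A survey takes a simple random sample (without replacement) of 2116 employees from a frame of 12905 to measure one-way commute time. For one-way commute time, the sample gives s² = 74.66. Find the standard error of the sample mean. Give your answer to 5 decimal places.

Under SRS without replacement, Var(ȳ) = (1 − f)·s²/n with f = n/N = 2116/12905 = 0.16396745.
Var(ȳ) = (1 − 0.16396745)·74.66/2116 = 0.83603255·0.035283554 = 0.029498199.
SE(ȳ) = √(0.029498199) = 0.17175.

0.17175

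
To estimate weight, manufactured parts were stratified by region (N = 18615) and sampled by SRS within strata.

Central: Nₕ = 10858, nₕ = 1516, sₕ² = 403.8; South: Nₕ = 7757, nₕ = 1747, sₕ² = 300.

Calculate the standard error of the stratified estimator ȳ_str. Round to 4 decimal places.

Var(ȳ_str) = Σₕ Wₕ²(1 − fₕ)sₕ²/nₕ with Wₕ = Nₕ/N, N = 18615.
Central: Wₕ = 0.58329304; term = 0.58329304²·(1 − 0.13962056)·403.8/1516 = 0.077970574.
South: Wₕ = 0.41670696; term = 0.41670696²·(1 − 0.22521593)·300/1747 = 0.023103115.
Sum = 0.10107369.
SE = √(0.10107369) = 0.3179.

0.3179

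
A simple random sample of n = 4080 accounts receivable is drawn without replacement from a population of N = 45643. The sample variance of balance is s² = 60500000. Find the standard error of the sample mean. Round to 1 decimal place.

Under SRS without replacement, Var(ȳ) = (1 − f)·s²/n with f = n/N = 4080/45643 = 0.08938939.
Var(ȳ) = (1 − 0.08938939)·60500000/4080 = 0.91061061·14828.431 = 13502.927.
SE(ȳ) = √(13502.927) = 116.2.

116.2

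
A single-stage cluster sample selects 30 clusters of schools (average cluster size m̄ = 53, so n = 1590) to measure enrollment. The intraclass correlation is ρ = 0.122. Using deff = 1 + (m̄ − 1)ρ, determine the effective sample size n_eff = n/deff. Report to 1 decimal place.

deff = 1 + (53 − 1)·0.122 = 1 + 6.344 = 7.344.
n_eff = 1590 / 7.344 = 216.5.

216.5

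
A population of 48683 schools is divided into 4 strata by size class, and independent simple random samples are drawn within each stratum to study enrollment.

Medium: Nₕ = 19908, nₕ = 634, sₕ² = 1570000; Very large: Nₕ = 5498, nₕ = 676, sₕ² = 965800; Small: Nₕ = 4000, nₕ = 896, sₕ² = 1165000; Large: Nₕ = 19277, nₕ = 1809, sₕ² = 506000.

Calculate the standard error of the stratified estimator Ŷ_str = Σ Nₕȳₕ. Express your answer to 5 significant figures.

Var(Ŷ_str) = Σₕ Nₕ²(1 − fₕ)sₕ²/nₕ.
Medium: 19908²·(1 − 634/19908)·1570000/634 = 9.5018874 × 10^11.
Very large: 5498²·(1 − 676/5498)·965800/676 = 3.7876727 × 10^10.
Small: 4000²·(1 − 896/4000)·1165000/896 = 1.6143571 × 10^10.
Large: 19277²·(1 − 1809/19277)·506000/1809 = 9.4187784 × 10^10.
Sum = 1.0983968 × 10^12.
SE = √(1.0983968 × 10^12) = 1.0480 × 10^6.

1.0480 × 10^6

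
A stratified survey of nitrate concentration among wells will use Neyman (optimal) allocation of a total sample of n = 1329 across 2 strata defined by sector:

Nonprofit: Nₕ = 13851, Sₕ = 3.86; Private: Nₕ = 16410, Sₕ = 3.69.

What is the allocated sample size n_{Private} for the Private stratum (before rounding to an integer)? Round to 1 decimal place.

705.8

Neyman allocation: nₕ = n·NₕSₕ / Σⱼ NⱼSⱼ.
Σ NⱼSⱼ = 13851·3.86 + 16410·3.69 = 114017.76.
n_{Private} = 1329·16410·3.69 / 114017.76 = 705.8.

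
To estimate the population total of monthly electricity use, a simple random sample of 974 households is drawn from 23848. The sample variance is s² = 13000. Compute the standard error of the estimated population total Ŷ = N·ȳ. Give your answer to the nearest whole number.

Var(Ŷ) = N²·Var(ȳ) = N²·(1 − n/N)·s²/n.
f = 974/23848 = 0.04084200; Var(ȳ) = 0.95915800·13000/974 = 12.801903.
Var(Ŷ) = 23848² · 12.801903 = 7.2807892 × 10^9.
SE(Ŷ) = √(7.2807892 × 10^9) = 85328.

85328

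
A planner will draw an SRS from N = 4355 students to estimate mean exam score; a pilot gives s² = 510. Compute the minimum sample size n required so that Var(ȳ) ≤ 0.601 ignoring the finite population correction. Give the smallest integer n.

Without fpc, n₀ = s²/D = 510/0.601 = 848.5857.
Rounding up, n = 849.

849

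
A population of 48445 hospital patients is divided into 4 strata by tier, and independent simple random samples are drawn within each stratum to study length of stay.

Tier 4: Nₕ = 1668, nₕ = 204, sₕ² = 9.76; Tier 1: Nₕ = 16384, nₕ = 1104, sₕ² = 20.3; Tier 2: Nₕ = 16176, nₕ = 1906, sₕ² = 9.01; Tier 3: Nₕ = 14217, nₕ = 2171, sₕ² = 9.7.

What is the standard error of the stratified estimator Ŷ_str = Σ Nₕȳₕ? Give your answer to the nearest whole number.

2564

Var(Ŷ_str) = Σₕ Nₕ²(1 − fₕ)sₕ²/nₕ.
Tier 4: 1668²·(1 − 204/1668)·9.76/204 = 116830.64.
Tier 1: 16384²·(1 − 1104/16384)·20.3/1104 = 4.6033104 × 10^6.
Tier 2: 16176²·(1 − 1906/16176)·9.01/1906 = 1.0911815 × 10^6.
Tier 3: 14217²·(1 − 2171/14217)·9.7/2171 = 765178.45.
Sum = 6.576501 × 10^6.
SE = √(6.576501 × 10^6) = 2564.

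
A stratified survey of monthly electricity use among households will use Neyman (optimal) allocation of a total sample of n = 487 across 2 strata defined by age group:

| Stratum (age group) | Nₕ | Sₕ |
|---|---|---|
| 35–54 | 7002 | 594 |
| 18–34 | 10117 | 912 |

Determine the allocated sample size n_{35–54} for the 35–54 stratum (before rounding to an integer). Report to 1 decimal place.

151.3

Neyman allocation: nₕ = n·NₕSₕ / Σⱼ NⱼSⱼ.
Σ NⱼSⱼ = 7002·594 + 10117·912 = 1.3385892 × 10^7.
n_{35–54} = 487·7002·594 / (1.3385892 × 10^7) = 151.3.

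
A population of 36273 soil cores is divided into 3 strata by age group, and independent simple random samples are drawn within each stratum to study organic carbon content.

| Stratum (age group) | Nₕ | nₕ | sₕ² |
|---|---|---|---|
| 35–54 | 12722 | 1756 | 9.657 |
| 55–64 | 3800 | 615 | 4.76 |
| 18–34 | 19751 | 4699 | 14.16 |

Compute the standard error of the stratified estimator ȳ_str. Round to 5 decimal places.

0.03654

Var(ȳ_str) = Σₕ Wₕ²(1 − fₕ)sₕ²/nₕ with Wₕ = Nₕ/N, N = 36273.
35–54: Wₕ = 0.35072919; term = 0.35072919²·(1 − 0.13802861)·9.657/1756 = 5.8311525 × 10^-4.
55–64: Wₕ = 0.10476112; term = 0.10476112²·(1 − 0.16184211)·4.76/615 = 7.1196381 × 10^-5.
18–34: Wₕ = 0.54450969; term = 0.54450969²·(1 − 0.23791200)·14.16/4699 = 6.8088561 × 10^-4.
Sum = 0.0013351972.
SE = √(0.0013351972) = 0.03654.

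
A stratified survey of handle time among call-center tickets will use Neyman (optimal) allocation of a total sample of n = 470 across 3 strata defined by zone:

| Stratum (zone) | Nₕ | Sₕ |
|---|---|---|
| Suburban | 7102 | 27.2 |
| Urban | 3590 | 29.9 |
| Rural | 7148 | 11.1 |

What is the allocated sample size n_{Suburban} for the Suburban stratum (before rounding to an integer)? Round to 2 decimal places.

Neyman allocation: nₕ = n·NₕSₕ / Σⱼ NⱼSⱼ.
Σ NⱼSⱼ = 7102·27.2 + 3590·29.9 + 7148·11.1 = 379858.2.
n_{Suburban} = 470·7102·27.2 / 379858.2 = 239.02.

239.02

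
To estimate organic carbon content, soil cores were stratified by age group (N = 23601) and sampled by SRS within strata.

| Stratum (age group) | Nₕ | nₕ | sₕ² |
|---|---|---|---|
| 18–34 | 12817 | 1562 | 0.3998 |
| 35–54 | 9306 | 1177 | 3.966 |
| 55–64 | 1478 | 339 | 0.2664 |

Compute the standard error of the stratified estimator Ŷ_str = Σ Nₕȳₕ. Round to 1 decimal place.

Var(Ŷ_str) = Σₕ Nₕ²(1 − fₕ)sₕ²/nₕ.
18–34: 12817²·(1 − 1562/12817)·0.3998/1562 = 36922.716.
35–54: 9306²·(1 − 1177/9306)·3.966/1177 = 254903.86.
55–64: 1478²·(1 − 339/1478)·0.2664/339 = 1322.9173.
Sum = 293149.49.
SE = √(293149.49) = 541.4.

541.4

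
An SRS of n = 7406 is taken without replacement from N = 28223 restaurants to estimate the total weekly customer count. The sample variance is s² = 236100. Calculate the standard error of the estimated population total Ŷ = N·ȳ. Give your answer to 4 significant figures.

Var(Ŷ) = N²·Var(ȳ) = N²·(1 − n/N)·s²/n.
f = 7406/28223 = 0.26241009; Var(ȳ) = 0.73758991·236100/7406 = 23.51404.
Var(Ŷ) = 28223² · 23.51404 = 1.872982 × 10^10.
SE(Ŷ) = √(1.872982 × 10^10) = 136900.

136900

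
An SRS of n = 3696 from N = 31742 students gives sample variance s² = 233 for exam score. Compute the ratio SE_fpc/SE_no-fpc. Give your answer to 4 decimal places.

0.9400

f = n/N = 3696/31742 = 0.11643879.
SE_no-fpc = √(s²/n) = 0.25107992; SE_fpc = √((1−f)s²/n) = 0.23600994.
Ratio = √(1−f) = 0.93997937.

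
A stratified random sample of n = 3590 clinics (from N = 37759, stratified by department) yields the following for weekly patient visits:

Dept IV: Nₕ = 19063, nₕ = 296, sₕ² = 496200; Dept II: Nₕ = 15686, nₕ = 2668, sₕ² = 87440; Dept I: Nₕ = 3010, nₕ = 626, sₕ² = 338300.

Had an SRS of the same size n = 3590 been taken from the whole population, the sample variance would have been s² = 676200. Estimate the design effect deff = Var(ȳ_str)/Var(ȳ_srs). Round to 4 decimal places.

Var(ȳ_str) = Σ Wₕ²(1−fₕ)sₕ²/nₕ with Wₕ = Nₕ/37759:
  Dept IV: (19063/37759)²·(1−296/19063)·496200/296 = 420.63963
  Dept II: (15686/37759)²·(1−2668/15686)·87440/2668 = 4.6939649
  Dept I: (3010/37759)²·(1−626/3010)·338300/626 = 2.7199407
  → Var(ȳ_str) = 428.05354.
Var(ȳ_srs) = (1 − 3590/37759)·676200/3590 = 170.44823.
deff = 428.05354 / 170.44823 = 2.5113.

2.5113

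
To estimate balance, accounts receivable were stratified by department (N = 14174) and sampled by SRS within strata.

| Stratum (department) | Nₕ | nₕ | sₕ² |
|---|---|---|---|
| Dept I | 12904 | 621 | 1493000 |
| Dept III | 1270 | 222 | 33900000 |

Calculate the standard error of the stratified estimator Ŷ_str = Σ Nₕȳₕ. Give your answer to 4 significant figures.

Var(Ŷ_str) = Σₕ Nₕ²(1 − fₕ)sₕ²/nₕ.
Dept I: 12904²·(1 − 621/12904)·1493000/621 = 3.810632 × 10^11.
Dept III: 1270²·(1 − 222/1270)·33900000/222 = 2.0324119 × 10^11.
Sum = 5.8430439 × 10^11.
SE = √(5.8430439 × 10^11) = 764400.

764400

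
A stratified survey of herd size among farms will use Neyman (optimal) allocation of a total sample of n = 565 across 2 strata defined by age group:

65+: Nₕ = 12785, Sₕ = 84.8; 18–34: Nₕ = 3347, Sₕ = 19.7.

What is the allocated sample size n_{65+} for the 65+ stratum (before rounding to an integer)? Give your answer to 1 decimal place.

Neyman allocation: nₕ = n·NₕSₕ / Σⱼ NⱼSⱼ.
Σ NⱼSⱼ = 12785·84.8 + 3347·19.7 = 1.1501039 × 10^6.
n_{65+} = 565·12785·84.8 / (1.1501039 × 10^6) = 532.6.

532.6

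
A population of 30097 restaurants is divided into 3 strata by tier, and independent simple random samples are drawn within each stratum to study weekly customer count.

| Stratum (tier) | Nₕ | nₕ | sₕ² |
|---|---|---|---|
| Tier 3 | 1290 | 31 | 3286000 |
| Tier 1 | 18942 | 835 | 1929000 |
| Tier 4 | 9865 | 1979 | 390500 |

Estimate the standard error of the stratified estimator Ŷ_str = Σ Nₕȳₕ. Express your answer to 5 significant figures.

989880

Var(Ŷ_str) = Σₕ Nₕ²(1 − fₕ)sₕ²/nₕ.
Tier 3: 1290²·(1 − 31/1290)·3286000/31 = 1.7215566 × 10^11.
Tier 1: 18942²·(1 − 835/18942)·1929000/835 = 7.9235187 × 10^11.
Tier 4: 9865²·(1 − 1979/9865)·390500/1979 = 1.5350733 × 10^10.
Sum = 9.7985826 × 10^11.
SE = √(9.7985826 × 10^11) = 989880.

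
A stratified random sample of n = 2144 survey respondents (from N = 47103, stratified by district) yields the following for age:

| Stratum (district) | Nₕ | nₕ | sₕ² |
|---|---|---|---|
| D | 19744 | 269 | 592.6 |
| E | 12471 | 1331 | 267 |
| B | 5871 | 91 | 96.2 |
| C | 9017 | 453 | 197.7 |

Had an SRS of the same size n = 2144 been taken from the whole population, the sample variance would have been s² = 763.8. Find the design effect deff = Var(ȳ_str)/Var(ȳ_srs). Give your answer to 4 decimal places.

Var(ȳ_str) = Σ Wₕ²(1−fₕ)sₕ²/nₕ with Wₕ = Nₕ/47103:
  D: (19744/47103)²·(1−269/19744)·592.6/269 = 0.38179026
  E: (12471/47103)²·(1−1331/12471)·267/1331 = 0.012560952
  B: (5871/47103)²·(1−91/5871)·96.2/91 = 0.016168751
  C: (9017/47103)²·(1−453/9017)·197.7/453 = 0.01518973
  → Var(ȳ_str) = 0.42570969.
Var(ȳ_srs) = (1 − 2144/47103)·763.8/2144 = 0.34003447.
deff = 0.42570969 / 0.34003447 = 1.2520.

1.2520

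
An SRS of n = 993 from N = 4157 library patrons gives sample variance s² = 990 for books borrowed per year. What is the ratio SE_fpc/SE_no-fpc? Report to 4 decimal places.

f = n/N = 993/4157 = 0.23887419.
SE_no-fpc = √(s²/n) = 0.99848828; SE_fpc = √((1−f)s²/n) = 0.87110639.
Ratio = √(1−f) = 0.87242525.

0.8724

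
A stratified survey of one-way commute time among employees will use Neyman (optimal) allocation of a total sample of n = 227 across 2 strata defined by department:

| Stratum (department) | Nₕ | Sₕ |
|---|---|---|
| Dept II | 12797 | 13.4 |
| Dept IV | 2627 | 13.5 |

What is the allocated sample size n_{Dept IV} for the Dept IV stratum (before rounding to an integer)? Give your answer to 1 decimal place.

38.9

Neyman allocation: nₕ = n·NₕSₕ / Σⱼ NⱼSⱼ.
Σ NⱼSⱼ = 12797·13.4 + 2627·13.5 = 206944.3.
n_{Dept IV} = 227·2627·13.5 / 206944.3 = 38.9.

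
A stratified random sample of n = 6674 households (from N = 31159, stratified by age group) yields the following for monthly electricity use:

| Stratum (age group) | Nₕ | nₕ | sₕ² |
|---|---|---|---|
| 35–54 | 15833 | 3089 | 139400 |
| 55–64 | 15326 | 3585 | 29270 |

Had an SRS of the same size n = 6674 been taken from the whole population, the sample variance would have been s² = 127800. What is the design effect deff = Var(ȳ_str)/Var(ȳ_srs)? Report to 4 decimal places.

0.7238

Var(ȳ_str) = Σ Wₕ²(1−fₕ)sₕ²/nₕ with Wₕ = Nₕ/31159:
  35–54: (15833/31159)²·(1−3089/15833)·139400/3089 = 9.3787901
  55–64: (15326/31159)²·(1−3585/15326)·29270/3585 = 1.5132143
  → Var(ȳ_str) = 10.892004.
Var(ȳ_srs) = (1 − 6674/31159)·127800/6674 = 15.047392.
deff = 10.892004 / 15.047392 = 0.7238.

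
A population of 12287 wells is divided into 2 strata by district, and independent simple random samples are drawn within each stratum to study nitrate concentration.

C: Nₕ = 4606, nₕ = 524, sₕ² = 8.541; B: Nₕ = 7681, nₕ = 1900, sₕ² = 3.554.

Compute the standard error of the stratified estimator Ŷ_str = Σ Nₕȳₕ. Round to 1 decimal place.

624.1

Var(Ŷ_str) = Σₕ Nₕ²(1 − fₕ)sₕ²/nₕ.
C: 4606²·(1 − 524/4606)·8.541/524 = 306460.4.
B: 7681²·(1 − 1900/7681)·3.554/1900 = 83058.591.
Sum = 389518.99.
SE = √(389518.99) = 624.1.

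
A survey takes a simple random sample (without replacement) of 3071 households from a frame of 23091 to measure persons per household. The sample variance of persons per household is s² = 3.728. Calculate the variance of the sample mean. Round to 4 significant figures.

0.001052

Under SRS without replacement, Var(ȳ) = (1 − f)·s²/n with f = n/N = 3071/23091 = 0.13299554.
Var(ȳ) = (1 − 0.13299554)·3.728/3071 = 0.86700446·0.0012139368 = 0.0010524886.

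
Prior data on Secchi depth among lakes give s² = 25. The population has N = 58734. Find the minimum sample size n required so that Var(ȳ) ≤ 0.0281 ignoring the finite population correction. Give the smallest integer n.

890

Without fpc, n₀ = s²/D = 25/0.0281 = 889.6797.
Rounding up, n = 890.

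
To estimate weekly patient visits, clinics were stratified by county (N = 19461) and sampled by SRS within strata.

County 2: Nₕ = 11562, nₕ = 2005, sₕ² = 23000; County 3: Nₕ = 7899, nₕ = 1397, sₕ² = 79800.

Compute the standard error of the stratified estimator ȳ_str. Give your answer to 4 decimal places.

3.3306

Var(ȳ_str) = Σₕ Wₕ²(1 − fₕ)sₕ²/nₕ with Wₕ = Nₕ/N, N = 19461.
County 2: Wₕ = 0.59411130; term = 0.59411130²·(1 − 0.17341290)·23000/2005 = 3.3468612.
County 3: Wₕ = 0.40588870; term = 0.40588870²·(1 − 0.17685783)·79800/1397 = 7.7463169.
Sum = 11.093178.
SE = √(11.093178) = 3.3306.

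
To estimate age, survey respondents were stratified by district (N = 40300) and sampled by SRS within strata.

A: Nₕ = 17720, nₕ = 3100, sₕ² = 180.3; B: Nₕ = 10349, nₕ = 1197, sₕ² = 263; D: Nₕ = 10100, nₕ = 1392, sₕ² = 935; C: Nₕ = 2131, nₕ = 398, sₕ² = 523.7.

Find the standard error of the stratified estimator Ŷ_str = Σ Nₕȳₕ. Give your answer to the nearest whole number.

Var(Ŷ_str) = Σₕ Nₕ²(1 − fₕ)sₕ²/nₕ.
A: 17720²·(1 − 3100/17720)·180.3/3100 = 1.5067636 × 10^7.
B: 10349²·(1 − 1197/10349)·263/1197 = 2.0810188 × 10^7.
D: 10100²·(1 − 1392/10100)·935/1392 = 5.9076148 × 10^7.
C: 2131²·(1 − 398/2131)·523.7/398 = 4.8593873 × 10^6.
Sum = 9.9813359 × 10^7.
SE = √(9.9813359 × 10^7) = 9991.

9991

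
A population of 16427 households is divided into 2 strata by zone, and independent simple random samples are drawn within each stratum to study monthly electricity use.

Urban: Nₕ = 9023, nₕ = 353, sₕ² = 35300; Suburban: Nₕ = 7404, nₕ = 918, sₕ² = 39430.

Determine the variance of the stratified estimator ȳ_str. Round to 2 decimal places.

36.63

Var(ȳ_str) = Σₕ Wₕ²(1 − fₕ)sₕ²/nₕ with Wₕ = Nₕ/N, N = 16427.
Urban: Wₕ = 0.54927863; term = 0.54927863²·(1 − 0.03912224)·35300/353 = 28.990355.
Suburban: Wₕ = 0.45072137; term = 0.45072137²·(1 − 0.12398703)·39430/918 = 7.6438285.
Sum = 36.634184.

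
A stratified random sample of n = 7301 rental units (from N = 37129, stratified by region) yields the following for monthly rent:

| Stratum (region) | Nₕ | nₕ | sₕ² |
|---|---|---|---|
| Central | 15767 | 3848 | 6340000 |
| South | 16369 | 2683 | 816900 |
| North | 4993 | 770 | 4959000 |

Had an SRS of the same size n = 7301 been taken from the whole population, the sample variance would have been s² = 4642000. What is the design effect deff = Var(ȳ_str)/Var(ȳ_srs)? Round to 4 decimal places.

Var(ȳ_str) = Σ Wₕ²(1−fₕ)sₕ²/nₕ with Wₕ = Nₕ/37129:
  Central: (15767/37129)²·(1−3848/15767)·6340000/3848 = 224.60353
  South: (16369/37129)²·(1−2683/16369)·816900/2683 = 49.478942
  North: (4993/37129)²·(1−770/4993)·4959000/770 = 98.505284
  → Var(ȳ_str) = 372.58776.
Var(ȳ_srs) = (1 − 7301/37129)·4642000/7301 = 510.77975.
deff = 372.58776 / 510.77975 = 0.7294.

0.7294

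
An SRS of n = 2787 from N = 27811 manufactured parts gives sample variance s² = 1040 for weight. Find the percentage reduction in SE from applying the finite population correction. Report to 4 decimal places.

5.1429

f = n/N = 2787/27811 = 0.10021215.
SE_no-fpc = √(s²/n) = 0.61086914; SE_fpc = √((1−f)s²/n) = 0.57945304.
Ratio = √(1−f) = 0.94857148. Reduction = 100·(1 − 0.94857148) = 5.1429%.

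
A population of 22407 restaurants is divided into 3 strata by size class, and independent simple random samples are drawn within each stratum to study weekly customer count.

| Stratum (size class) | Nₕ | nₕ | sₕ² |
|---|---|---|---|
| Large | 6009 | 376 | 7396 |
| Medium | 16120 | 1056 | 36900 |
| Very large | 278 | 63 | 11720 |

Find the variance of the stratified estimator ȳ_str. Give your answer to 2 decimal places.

18.25

Var(ȳ_str) = Σₕ Wₕ²(1 − fₕ)sₕ²/nₕ with Wₕ = Nₕ/N, N = 22407.
Large: Wₕ = 0.26817512; term = 0.26817512²·(1 − 0.06257281)·7396/376 = 1.3261223.
Medium: Wₕ = 0.71941804; term = 0.71941804²·(1 − 0.06550868)·36900/1056 = 16.900532.
Very large: Wₕ = 0.01240684; term = 0.01240684²·(1 − 0.22661871)·11720/63 = 0.022146387.
Sum = 18.248801.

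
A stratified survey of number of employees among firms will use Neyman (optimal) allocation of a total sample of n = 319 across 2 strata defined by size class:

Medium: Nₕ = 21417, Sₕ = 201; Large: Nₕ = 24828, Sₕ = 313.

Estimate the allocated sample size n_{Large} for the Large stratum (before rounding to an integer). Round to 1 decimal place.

205.3

Neyman allocation: nₕ = n·NₕSₕ / Σⱼ NⱼSⱼ.
Σ NⱼSⱼ = 21417·201 + 24828·313 = 1.2075981 × 10^7.
n_{Large} = 319·24828·313 / (1.2075981 × 10^7) = 205.3.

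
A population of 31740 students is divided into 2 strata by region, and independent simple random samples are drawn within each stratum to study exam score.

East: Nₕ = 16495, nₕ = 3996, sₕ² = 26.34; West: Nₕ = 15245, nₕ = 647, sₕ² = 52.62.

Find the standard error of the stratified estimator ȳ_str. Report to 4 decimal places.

Var(ȳ_str) = Σₕ Wₕ²(1 − fₕ)sₕ²/nₕ with Wₕ = Nₕ/N, N = 31740.
East: Wₕ = 0.51969124; term = 0.51969124²·(1 − 0.24225523)·26.34/3996 = 0.0013489754.
West: Wₕ = 0.48030876; term = 0.48030876²·(1 − 0.04244014)·52.62/647 = 0.017966087.
Sum = 0.019315062.
SE = √(0.019315062) = 0.1390.

0.1390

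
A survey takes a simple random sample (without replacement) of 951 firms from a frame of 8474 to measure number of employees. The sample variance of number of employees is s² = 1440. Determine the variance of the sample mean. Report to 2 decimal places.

1.34

Under SRS without replacement, Var(ȳ) = (1 − f)·s²/n with f = n/N = 951/8474 = 0.11222563.
Var(ȳ) = (1 − 0.11222563)·1440/951 = 0.88777437·1.5141956 = 1.344264.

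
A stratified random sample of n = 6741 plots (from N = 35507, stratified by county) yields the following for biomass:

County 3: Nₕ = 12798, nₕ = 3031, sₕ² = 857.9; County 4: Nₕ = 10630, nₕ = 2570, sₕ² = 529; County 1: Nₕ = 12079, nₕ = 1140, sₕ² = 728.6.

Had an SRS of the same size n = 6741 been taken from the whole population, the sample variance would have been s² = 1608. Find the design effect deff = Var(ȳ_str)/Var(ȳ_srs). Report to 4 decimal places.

Var(ȳ_str) = Σ Wₕ²(1−fₕ)sₕ²/nₕ with Wₕ = Nₕ/35507:
  County 3: (12798/35507)²·(1−3031/12798)·857.9/3031 = 0.028062481
  County 4: (10630/35507)²·(1−2570/10630)·529/2570 = 0.013988234
  County 1: (12079/35507)²·(1−1140/12079)·728.6/1140 = 0.066983056
  → Var(ȳ_str) = 0.10903377.
Var(ȳ_srs) = (1 − 6741/35507)·1608/6741 = 0.19325343.
deff = 0.10903377 / 0.19325343 = 0.5642.

0.5642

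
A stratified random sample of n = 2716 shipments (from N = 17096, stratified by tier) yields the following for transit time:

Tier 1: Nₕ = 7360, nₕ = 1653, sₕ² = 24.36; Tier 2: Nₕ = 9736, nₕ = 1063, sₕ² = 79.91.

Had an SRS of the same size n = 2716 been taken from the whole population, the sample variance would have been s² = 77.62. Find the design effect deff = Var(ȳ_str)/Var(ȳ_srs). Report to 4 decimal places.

0.9916

Var(ȳ_str) = Σ Wₕ²(1−fₕ)sₕ²/nₕ with Wₕ = Nₕ/17096:
  Tier 1: (7360/17096)²·(1−1653/7360)·24.36/1653 = 0.0021178788
  Tier 2: (9736/17096)²·(1−1063/9736)·79.91/1063 = 0.021718447
  → Var(ȳ_str) = 0.023836326.
Var(ȳ_srs) = (1 − 2716/17096)·77.62/2716 = 0.024038549.
deff = 0.023836326 / 0.024038549 = 0.9916.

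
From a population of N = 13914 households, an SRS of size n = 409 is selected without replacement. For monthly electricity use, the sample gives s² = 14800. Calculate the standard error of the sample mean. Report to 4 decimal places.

5.9264

Under SRS without replacement, Var(ȳ) = (1 − f)·s²/n with f = n/N = 409/13914 = 0.02939485.
Var(ȳ) = (1 − 0.02939485)·14800/409 = 0.97060515·36.185819 = 35.122142.
SE(ȳ) = √(35.122142) = 5.9264.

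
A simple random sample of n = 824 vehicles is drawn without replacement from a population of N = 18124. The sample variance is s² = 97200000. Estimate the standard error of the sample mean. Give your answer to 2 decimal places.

Under SRS without replacement, Var(ȳ) = (1 − f)·s²/n with f = n/N = 824/18124 = 0.04546458.
Var(ȳ) = (1 − 0.04546458)·97200000/824 = 0.95453542·117961.17 = 112598.11.
SE(ȳ) = √(112598.11) = 335.56.

335.56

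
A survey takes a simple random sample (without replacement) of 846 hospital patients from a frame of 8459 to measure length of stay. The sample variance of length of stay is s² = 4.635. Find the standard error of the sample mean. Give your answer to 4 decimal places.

Under SRS without replacement, Var(ȳ) = (1 − f)·s²/n with f = n/N = 846/8459 = 0.10001182.
Var(ȳ) = (1 − 0.10001182)·4.635/846 = 0.89998818·0.0054787234 = 0.0049307863.
SE(ȳ) = √(0.0049307863) = 0.0702.

0.0702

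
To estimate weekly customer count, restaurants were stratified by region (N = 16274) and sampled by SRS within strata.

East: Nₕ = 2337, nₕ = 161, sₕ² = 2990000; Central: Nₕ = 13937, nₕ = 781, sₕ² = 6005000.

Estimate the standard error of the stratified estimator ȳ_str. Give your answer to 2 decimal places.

Var(ȳ_str) = Σₕ Wₕ²(1 − fₕ)sₕ²/nₕ with Wₕ = Nₕ/N, N = 16274.
East: Wₕ = 0.14360329; term = 0.14360329²·(1 − 0.06889174)·2990000/161 = 356.59421.
Central: Wₕ = 0.85639671; term = 0.85639671²·(1 − 0.05603788)·6005000/781 = 5323.1232.
Sum = 5679.7174.
SE = √(5679.7174) = 75.36.

75.36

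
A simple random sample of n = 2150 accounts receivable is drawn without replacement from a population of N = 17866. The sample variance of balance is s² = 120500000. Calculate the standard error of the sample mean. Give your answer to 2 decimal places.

Under SRS without replacement, Var(ȳ) = (1 − f)·s²/n with f = n/N = 2150/17866 = 0.12034031.
Var(ȳ) = (1 − 0.12034031)·120500000/2150 = 0.87965969·56046.512 = 49301.857.
SE(ȳ) = √(49301.857) = 222.04.

222.04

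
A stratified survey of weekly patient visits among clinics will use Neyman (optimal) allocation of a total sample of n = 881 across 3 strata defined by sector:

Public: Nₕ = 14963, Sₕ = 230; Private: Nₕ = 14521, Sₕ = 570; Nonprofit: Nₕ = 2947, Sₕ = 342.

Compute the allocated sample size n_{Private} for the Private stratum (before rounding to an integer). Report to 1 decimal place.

573.0

Neyman allocation: nₕ = n·NₕSₕ / Σⱼ NⱼSⱼ.
Σ NⱼSⱼ = 14963·230 + 14521·570 + 2947·342 = 1.2726334 × 10^7.
n_{Private} = 881·14521·570 / (1.2726334 × 10^7) = 573.0.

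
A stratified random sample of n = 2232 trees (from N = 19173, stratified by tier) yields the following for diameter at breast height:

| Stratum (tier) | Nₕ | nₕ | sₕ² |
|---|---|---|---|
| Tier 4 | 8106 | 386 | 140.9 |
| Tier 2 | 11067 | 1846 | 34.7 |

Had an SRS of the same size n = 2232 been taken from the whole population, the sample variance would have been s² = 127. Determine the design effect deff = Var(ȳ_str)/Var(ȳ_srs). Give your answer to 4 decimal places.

Var(ȳ_str) = Σ Wₕ²(1−fₕ)sₕ²/nₕ with Wₕ = Nₕ/19173:
  Tier 4: (8106/19173)²·(1−386/8106)·140.9/386 = 0.062139456
  Tier 2: (11067/19173)²·(1−1846/11067)·34.7/1846 = 0.0052182582
  → Var(ȳ_str) = 0.067357714.
Var(ȳ_srs) = (1 − 2232/19173)·127/2232 = 0.050275743.
deff = 0.067357714 / 0.050275743 = 1.3398.

1.3398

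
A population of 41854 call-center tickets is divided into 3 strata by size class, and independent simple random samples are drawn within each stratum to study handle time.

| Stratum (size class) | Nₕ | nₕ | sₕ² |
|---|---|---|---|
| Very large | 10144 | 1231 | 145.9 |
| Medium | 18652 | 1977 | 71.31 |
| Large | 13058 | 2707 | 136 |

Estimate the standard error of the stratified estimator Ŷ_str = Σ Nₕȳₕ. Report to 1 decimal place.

Var(Ŷ_str) = Σₕ Nₕ²(1 − fₕ)sₕ²/nₕ.
Very large: 10144²·(1 − 1231/10144)·145.9/1231 = 1.0715943 × 10^7.
Medium: 18652²·(1 − 1977/18652)·71.31/1977 = 1.1218506 × 10^7.
Large: 13058²·(1 − 2707/13058)·136/2707 = 6.7906231 × 10^6.
Sum = 2.8725072 × 10^7.
SE = √(2.8725072 × 10^7) = 5359.6.

5359.6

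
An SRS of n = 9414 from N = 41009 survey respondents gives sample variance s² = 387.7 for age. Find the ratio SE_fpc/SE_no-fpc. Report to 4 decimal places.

f = n/N = 9414/41009 = 0.22955937.
SE_no-fpc = √(s²/n) = 0.2029368; SE_fpc = √((1−f)s²/n) = 0.17812726.
Ratio = √(1−f) = 0.87774748.

0.8777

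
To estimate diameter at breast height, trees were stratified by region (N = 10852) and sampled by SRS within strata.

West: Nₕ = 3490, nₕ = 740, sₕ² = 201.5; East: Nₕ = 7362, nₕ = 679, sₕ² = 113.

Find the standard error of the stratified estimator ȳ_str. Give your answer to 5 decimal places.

0.30285

Var(ȳ_str) = Σₕ Wₕ²(1 − fₕ)sₕ²/nₕ with Wₕ = Nₕ/N, N = 10852.
West: Wₕ = 0.32159971; term = 0.32159971²·(1 − 0.21203438)·201.5/740 = 0.022191256.
East: Wₕ = 0.67840029; term = 0.67840029²·(1 − 0.09223037)·113/679 = 0.069527462.
Sum = 0.091718718.
SE = √(0.091718718) = 0.30285.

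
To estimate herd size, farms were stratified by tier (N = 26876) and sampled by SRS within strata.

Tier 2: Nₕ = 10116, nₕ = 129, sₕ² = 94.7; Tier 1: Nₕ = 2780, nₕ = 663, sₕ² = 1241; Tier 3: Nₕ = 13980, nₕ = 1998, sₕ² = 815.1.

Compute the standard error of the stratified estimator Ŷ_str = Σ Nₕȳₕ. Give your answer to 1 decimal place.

12390.2

Var(Ŷ_str) = Σₕ Nₕ²(1 − fₕ)sₕ²/nₕ.
Tier 2: 10116²·(1 − 129/10116)·94.7/129 = 7.4165877 × 10^7.
Tier 1: 2780²·(1 − 663/2780)·1241/663 = 1.1015999 × 10^7.
Tier 3: 13980²·(1 − 1998/13980)·815.1/1998 = 6.8336368 × 10^7.
Sum = 1.5351824 × 10^8.
SE = √(1.5351824 × 10^8) = 12390.2.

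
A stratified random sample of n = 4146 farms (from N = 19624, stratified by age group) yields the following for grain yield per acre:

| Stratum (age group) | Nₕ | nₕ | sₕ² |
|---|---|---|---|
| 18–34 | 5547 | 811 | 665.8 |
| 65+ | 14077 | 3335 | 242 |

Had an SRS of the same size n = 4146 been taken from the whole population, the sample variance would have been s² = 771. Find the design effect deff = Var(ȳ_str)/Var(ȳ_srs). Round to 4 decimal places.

0.5761

Var(ȳ_str) = Σ Wₕ²(1−fₕ)sₕ²/nₕ with Wₕ = Nₕ/19624:
  18–34: (5547/19624)²·(1−811/5547)·665.8/811 = 0.05600383
  65+: (14077/19624)²·(1−3335/14077)·242/3335 = 0.028493101
  → Var(ȳ_str) = 0.084496931.
Var(ȳ_srs) = (1 − 4146/19624)·771/4146 = 0.14667375.
deff = 0.084496931 / 0.14667375 = 0.5761.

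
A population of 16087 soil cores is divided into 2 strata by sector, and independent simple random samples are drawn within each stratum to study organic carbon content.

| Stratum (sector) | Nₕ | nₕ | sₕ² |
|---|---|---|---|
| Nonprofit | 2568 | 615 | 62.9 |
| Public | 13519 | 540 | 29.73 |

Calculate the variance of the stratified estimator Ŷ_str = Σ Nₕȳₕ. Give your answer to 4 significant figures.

Var(Ŷ_str) = Σₕ Nₕ²(1 − fₕ)sₕ²/nₕ.
Nonprofit: 2568²·(1 − 615/2568)·62.9/615 = 512947.35.
Public: 13519²·(1 − 540/13519)·29.73/540 = 9.6602185 × 10^6.
Sum = 1.0173166 × 10^7.

1.017 × 10^7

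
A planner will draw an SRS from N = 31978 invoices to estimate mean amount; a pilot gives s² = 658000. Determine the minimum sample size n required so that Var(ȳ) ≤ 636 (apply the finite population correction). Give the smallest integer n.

Without fpc, n₀ = s²/D = 658000/636 = 1034.5912.
With fpc, (1 − n/N)·s²/n ≤ D requires n ≥ n₀/(1 + n₀/N) = 1034.5912/(1 + 1034.5912/31978) = 1002.1678.
Rounding up, n = 1003.

1003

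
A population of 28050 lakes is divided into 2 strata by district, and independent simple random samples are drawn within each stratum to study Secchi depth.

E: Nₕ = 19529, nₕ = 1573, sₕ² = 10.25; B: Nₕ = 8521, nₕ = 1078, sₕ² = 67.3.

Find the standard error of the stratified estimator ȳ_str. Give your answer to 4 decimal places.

0.0891

Var(ȳ_str) = Σₕ Wₕ²(1 − fₕ)sₕ²/nₕ with Wₕ = Nₕ/N, N = 28050.
E: Wₕ = 0.69622103; term = 0.69622103²·(1 − 0.08054688)·10.25/1573 = 0.0029041498.
B: Wₕ = 0.30377897; term = 0.30377897²·(1 − 0.12651097)·67.3/1078 = 0.0050323305.
Sum = 0.0079364803.
SE = √(0.0079364803) = 0.0891.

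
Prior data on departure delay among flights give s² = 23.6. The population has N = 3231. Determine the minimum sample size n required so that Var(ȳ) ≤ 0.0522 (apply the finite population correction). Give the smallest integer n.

Without fpc, n₀ = s²/D = 23.6/0.0522 = 452.1073.
With fpc, (1 − n/N)·s²/n ≤ D requires n ≥ n₀/(1 + n₀/N) = 452.1073/(1 + 452.1073/3231) = 396.6104.
Rounding up, n = 397.

397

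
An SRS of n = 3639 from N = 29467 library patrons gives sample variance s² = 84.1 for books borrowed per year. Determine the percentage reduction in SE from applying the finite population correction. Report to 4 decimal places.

f = n/N = 3639/29467 = 0.12349408.
SE_no-fpc = √(s²/n) = 0.15202218; SE_fpc = √((1−f)s²/n) = 0.14232605.
Ratio = √(1−f) = 0.93621895. Reduction = 100·(1 − 0.93621895) = 6.3781%.

6.3781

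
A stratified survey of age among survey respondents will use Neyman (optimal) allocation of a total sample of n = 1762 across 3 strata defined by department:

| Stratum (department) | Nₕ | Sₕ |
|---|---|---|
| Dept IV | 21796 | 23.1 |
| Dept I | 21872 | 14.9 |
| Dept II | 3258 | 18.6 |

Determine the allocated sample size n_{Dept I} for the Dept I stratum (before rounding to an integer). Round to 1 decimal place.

645.2

Neyman allocation: nₕ = n·NₕSₕ / Σⱼ NⱼSⱼ.
Σ NⱼSⱼ = 21796·23.1 + 21872·14.9 + 3258·18.6 = 889979.2.
n_{Dept I} = 1762·21872·14.9 / 889979.2 = 645.2.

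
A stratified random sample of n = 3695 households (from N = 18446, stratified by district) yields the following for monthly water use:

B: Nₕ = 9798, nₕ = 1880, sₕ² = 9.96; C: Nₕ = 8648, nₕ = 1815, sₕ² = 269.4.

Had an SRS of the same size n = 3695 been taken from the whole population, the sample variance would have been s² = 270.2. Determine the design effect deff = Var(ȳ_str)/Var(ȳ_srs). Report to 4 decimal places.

Var(ȳ_str) = Σ Wₕ²(1−fₕ)sₕ²/nₕ with Wₕ = Nₕ/18446:
  B: (9798/18446)²·(1−1880/9798)·9.96/1880 = 0.0012079529
  C: (8648/18446)²·(1−1815/8648)·269.4/1815 = 0.02577767
  → Var(ȳ_str) = 0.026985623.
Var(ȳ_srs) = (1 − 3695/18446)·270.2/3695 = 0.058477684.
deff = 0.026985623 / 0.058477684 = 0.4615.

0.4615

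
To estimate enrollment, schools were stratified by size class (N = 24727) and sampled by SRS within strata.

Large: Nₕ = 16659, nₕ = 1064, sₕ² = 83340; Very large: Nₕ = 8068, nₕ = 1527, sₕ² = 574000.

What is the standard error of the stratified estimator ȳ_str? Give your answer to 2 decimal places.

8.11

Var(ȳ_str) = Σₕ Wₕ²(1 − fₕ)sₕ²/nₕ with Wₕ = Nₕ/N, N = 24727.
Large: Wₕ = 0.67371699; term = 0.67371699²·(1 − 0.06386938)·83340/1064 = 33.281533.
Very large: Wₕ = 0.32628301; term = 0.32628301²·(1 − 0.18926624)·574000/1527 = 32.444422.
Sum = 65.725955.
SE = √(65.725955) = 8.11.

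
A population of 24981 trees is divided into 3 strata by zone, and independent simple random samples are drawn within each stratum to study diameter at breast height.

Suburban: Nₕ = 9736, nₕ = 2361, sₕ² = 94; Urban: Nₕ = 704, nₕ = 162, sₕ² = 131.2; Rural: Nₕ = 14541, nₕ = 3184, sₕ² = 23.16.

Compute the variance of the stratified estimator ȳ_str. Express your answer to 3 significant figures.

0.00700

Var(ȳ_str) = Σₕ Wₕ²(1 − fₕ)sₕ²/nₕ with Wₕ = Nₕ/N, N = 24981.
Suburban: Wₕ = 0.38973620; term = 0.38973620²·(1 − 0.24250205)·94/2361 = 0.0045809423.
Urban: Wₕ = 0.02818142; term = 0.02818142²·(1 − 0.23011364)·131.2/162 = 4.9518916 × 10^-4.
Rural: Wₕ = 0.58208238; term = 0.58208238²·(1 − 0.21896706)·23.16/3184 = 0.0019248804.
Sum = 0.0070010119.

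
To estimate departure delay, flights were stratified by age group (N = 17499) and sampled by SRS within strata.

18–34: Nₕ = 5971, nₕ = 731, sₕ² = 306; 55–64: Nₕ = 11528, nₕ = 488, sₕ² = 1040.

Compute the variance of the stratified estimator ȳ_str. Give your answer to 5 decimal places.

Var(ȳ_str) = Σₕ Wₕ²(1 − fₕ)sₕ²/nₕ with Wₕ = Nₕ/N, N = 17499.
18–34: Wₕ = 0.34121950; term = 0.34121950²·(1 − 0.12242505)·306/731 = 0.042771644.
55–64: Wₕ = 0.65878050; term = 0.65878050²·(1 − 0.04233171)·1040/488 = 0.88574783.
Sum = 0.92851947.

0.92852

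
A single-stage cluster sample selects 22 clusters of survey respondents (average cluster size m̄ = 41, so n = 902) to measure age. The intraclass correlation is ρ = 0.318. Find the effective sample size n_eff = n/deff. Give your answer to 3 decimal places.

65.743

deff = 1 + (41 − 1)·0.318 = 1 + 12.72 = 13.72.
n_eff = 902 / 13.72 = 65.743.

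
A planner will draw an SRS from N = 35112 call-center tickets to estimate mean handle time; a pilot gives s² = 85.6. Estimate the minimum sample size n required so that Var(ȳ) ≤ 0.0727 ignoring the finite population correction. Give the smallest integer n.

Without fpc, n₀ = s²/D = 85.6/0.0727 = 1177.4415.
Rounding up, n = 1178.

1178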